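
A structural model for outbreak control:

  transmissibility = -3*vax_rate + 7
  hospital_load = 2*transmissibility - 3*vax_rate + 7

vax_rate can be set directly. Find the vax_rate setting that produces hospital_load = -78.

vax_rate = 11

Substituting into the hospital_load equation gives hospital_load = -9*vax_rate + 21.
Solve -9*vax_rate + 21 = -78: vax_rate = (-78 - 21) / -9 = 11.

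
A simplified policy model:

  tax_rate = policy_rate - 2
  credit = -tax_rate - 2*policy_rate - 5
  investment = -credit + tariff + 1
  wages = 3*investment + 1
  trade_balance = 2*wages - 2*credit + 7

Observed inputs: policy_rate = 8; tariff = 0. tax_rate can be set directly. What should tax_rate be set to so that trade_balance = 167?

tax_rate = -2

Intervening on tax_rate fixes its value directly, overriding its dependence on policy_rate.
Substituting into the credit equation gives credit = -tax_rate - 21.
Substituting into the investment equation gives investment = tax_rate + 22.
So wages = 3*tax_rate + 67.
This gives trade_balance = 8*tax_rate + 183.
Solve 8*tax_rate + 183 = 167: tax_rate = (167 - 183) / 8 = -2.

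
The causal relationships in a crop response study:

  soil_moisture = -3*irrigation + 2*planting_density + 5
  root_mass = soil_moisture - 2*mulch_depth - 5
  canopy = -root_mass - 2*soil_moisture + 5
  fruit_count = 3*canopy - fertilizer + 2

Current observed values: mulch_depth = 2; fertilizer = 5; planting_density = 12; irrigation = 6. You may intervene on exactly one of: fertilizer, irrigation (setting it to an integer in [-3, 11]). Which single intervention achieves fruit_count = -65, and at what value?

Intervening on fertilizer: with other inputs at their observed values, fruit_count = -fertilizer - 55. Solving for -65 gives fertilizer = 10, within [-3, 11].
Intervening on irrigation: fruit_count = 27*irrigation - 222. Reaching -65 requires irrigation = 157/27, not an integer.

set fertilizer = 10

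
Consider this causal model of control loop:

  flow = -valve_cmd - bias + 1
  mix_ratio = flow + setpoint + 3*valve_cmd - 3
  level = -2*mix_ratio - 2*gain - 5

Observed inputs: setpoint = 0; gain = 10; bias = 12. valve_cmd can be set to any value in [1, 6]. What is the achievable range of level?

Substituting into the flow equation gives flow = -valve_cmd - 11.
mix_ratio becomes 2*valve_cmd - 14.
So level = -4*valve_cmd + 3.
Linear in valve_cmd, so extremes are at the endpoints: valve_cmd = 1 gives level = -1; valve_cmd = 6 gives level = -21.

-21 to -1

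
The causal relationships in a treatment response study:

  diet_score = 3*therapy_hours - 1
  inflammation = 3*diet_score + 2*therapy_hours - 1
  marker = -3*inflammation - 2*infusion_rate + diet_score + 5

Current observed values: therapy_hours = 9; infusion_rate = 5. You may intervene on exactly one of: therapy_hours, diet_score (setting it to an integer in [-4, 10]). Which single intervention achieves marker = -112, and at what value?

set diet_score = 7

Intervening on therapy_hours: marker = -30*therapy_hours + 6. Reaching -112 requires therapy_hours = 59/15, not an integer.
Intervening on diet_score: with other inputs at their observed values, marker = -8*diet_score - 56. Solving for -112 gives diet_score = 7, within [-4, 10].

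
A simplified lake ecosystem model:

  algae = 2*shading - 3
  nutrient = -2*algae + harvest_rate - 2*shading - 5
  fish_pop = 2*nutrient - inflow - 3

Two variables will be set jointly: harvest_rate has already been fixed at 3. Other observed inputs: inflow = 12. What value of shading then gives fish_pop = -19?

shading = 1

With harvest_rate held at 3:
Substituting into the nutrient equation gives nutrient = -6*shading + 4.
Substituting into the fish_pop equation gives fish_pop = -12*shading - 7.
Solve -12*shading - 7 = -19: shading = (-19 + 7) / -12 = 1.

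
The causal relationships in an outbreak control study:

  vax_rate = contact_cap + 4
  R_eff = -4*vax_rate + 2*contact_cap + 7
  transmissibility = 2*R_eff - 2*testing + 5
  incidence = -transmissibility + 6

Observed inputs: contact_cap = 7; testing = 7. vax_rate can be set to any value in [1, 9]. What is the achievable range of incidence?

-19 to 45

Intervening on vax_rate fixes its value directly, overriding its dependence on contact_cap.
Substituting into the R_eff equation gives R_eff = -4*vax_rate + 21.
Substituting into the transmissibility equation gives transmissibility = -8*vax_rate + 33.
Substituting into the incidence equation gives incidence = 8*vax_rate - 27.
Linear in vax_rate, so extremes are at the endpoints: vax_rate = 1 gives incidence = -19; vax_rate = 9 gives incidence = 45.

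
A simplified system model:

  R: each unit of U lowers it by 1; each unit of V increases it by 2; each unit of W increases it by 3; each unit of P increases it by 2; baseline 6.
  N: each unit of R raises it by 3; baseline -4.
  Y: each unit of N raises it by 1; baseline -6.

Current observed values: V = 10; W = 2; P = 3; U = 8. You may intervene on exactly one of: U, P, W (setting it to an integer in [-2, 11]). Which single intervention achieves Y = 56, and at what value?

Intervening on U: Y = -3*U + 104. Reaching 56 requires U = 16, outside [-2, 11].
Intervening on P: with other inputs at their observed values, Y = 6*P + 62. Solving for 56 gives P = -1, within [-2, 11].
Intervening on W: Y = 9*W + 62. Reaching 56 requires W = -2/3, not an integer.

set P = -1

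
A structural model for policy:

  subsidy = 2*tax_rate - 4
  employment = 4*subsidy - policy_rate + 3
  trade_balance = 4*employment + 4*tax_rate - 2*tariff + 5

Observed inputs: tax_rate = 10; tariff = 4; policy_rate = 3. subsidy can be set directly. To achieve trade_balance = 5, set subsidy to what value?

Intervening on subsidy fixes its value directly, overriding its dependence on tax_rate.
Substituting into the employment equation gives employment = 4*subsidy.
Substituting into the trade_balance equation gives trade_balance = 16*subsidy + 37.
Solve 16*subsidy + 37 = 5: subsidy = (5 - 37) / 16 = -2.

subsidy = -2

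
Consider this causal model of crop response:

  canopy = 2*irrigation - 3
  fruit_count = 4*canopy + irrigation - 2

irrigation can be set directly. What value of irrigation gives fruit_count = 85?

irrigation = 11

Substituting into the fruit_count equation gives fruit_count = 9*irrigation - 14.
Solve 9*irrigation - 14 = 85: irrigation = (85 + 14) / 9 = 11.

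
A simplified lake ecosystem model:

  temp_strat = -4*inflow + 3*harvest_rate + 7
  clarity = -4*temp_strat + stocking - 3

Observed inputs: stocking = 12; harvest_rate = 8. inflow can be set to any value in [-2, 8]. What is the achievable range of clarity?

Substituting into the temp_strat equation gives temp_strat = -4*inflow + 31.
This gives clarity = 16*inflow - 115.
Linear in inflow, so extremes are at the endpoints: inflow = -2 gives clarity = -147; inflow = 8 gives clarity = 13.

-147 to 13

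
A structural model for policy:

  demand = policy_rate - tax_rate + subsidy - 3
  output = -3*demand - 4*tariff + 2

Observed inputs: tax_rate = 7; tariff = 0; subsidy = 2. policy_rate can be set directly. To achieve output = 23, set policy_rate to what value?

policy_rate = 1

Substituting into the demand equation gives demand = policy_rate - 8.
output becomes -3*policy_rate + 26.
Solve -3*policy_rate + 26 = 23: policy_rate = (23 - 26) / -3 = 1.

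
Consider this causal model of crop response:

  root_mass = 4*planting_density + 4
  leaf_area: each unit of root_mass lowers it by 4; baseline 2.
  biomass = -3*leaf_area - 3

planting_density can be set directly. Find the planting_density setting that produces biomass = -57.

Substituting into the leaf_area equation gives leaf_area = -16*planting_density - 14.
So biomass = 48*planting_density + 39.
Solve 48*planting_density + 39 = -57: planting_density = (-57 - 39) / 48 = -2.

planting_density = -2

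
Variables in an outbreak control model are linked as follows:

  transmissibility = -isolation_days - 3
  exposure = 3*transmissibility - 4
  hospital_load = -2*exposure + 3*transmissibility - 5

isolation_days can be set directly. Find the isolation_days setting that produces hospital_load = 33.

isolation_days = 7

Substituting into the exposure equation gives exposure = -3*isolation_days - 13.
This gives hospital_load = 3*isolation_days + 12.
Solve 3*isolation_days + 12 = 33: isolation_days = (33 - 12) / 3 = 7.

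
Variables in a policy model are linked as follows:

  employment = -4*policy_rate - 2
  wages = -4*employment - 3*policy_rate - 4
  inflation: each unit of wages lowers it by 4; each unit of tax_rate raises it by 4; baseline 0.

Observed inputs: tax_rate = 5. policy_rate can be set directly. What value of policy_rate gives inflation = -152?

Substituting into the wages equation gives wages = 13*policy_rate + 4.
Substituting into the inflation equation gives inflation = -52*policy_rate + 4.
Solve -52*policy_rate + 4 = -152: policy_rate = (-152 - 4) / -52 = 3.

policy_rate = 3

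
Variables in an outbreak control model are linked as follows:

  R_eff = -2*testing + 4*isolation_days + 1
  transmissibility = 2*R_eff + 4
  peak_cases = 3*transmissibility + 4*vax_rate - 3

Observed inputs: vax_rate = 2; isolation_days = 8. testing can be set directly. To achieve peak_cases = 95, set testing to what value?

Substituting into the R_eff equation gives R_eff = -2*testing + 33.
This gives transmissibility = -4*testing + 70.
Substituting into the peak_cases equation gives peak_cases = -12*testing + 215.
Solve -12*testing + 215 = 95: testing = (95 - 215) / -12 = 10.

testing = 10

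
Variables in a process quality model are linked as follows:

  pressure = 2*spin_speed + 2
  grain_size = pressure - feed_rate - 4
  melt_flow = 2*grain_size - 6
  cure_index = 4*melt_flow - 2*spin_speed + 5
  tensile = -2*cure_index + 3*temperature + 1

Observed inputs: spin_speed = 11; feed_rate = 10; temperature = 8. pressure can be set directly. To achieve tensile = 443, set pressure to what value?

Intervening on pressure fixes its value directly, overriding its dependence on spin_speed.
Substituting into the grain_size equation gives grain_size = pressure - 14.
So melt_flow = 2*pressure - 34.
This gives cure_index = 8*pressure - 153.
So tensile = -16*pressure + 331.
Solve -16*pressure + 331 = 443: pressure = (443 - 331) / -16 = -7.

pressure = -7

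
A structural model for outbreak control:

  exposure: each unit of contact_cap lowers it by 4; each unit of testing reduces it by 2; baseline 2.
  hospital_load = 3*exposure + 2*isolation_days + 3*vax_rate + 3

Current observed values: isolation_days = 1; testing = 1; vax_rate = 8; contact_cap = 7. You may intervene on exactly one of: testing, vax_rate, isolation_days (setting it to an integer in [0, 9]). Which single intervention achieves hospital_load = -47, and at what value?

Intervening on testing: hospital_load = -6*testing - 49. Reaching -47 requires testing = -1/3, not an integer.
Intervening on vax_rate: hospital_load = 3*vax_rate - 79. Reaching -47 requires vax_rate = 32/3, not an integer.
Intervening on isolation_days: with other inputs at their observed values, hospital_load = 2*isolation_days - 57. Solving for -47 gives isolation_days = 5, within [0, 9].

set isolation_days = 5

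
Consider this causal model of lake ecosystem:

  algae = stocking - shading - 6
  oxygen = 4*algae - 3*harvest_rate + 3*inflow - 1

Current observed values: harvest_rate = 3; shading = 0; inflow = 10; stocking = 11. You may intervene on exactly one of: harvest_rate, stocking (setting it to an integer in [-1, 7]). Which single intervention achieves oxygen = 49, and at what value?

Intervening on harvest_rate: with other inputs at their observed values, oxygen = -3*harvest_rate + 49. Solving for 49 gives harvest_rate = 0, within [-1, 7].
Intervening on stocking: oxygen = 4*stocking - 4. Reaching 49 requires stocking = 53/4, not an integer.

set harvest_rate = 0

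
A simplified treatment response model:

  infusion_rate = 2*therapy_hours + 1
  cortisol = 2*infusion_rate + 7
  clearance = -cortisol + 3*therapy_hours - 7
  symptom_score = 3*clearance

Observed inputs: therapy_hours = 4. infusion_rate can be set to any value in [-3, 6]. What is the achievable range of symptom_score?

-42 to 12

Intervening on infusion_rate fixes its value directly, overriding its dependence on therapy_hours.
Substituting into the clearance equation gives clearance = -2*infusion_rate - 2.
This gives symptom_score = -6*infusion_rate - 6.
Linear in infusion_rate, so extremes are at the endpoints: infusion_rate = -3 gives symptom_score = 12; infusion_rate = 6 gives symptom_score = -42.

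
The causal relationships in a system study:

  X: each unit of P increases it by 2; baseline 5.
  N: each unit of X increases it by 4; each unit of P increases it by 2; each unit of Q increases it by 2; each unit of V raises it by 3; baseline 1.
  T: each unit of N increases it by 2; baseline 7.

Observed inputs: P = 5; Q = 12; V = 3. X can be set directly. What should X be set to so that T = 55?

X = -5

Intervening on X fixes its value directly, overriding its dependence on P.
Substituting into the N equation gives N = 4*X + 44.
Substituting into the T equation gives T = 8*X + 95.
Solve 8*X + 95 = 55: X = (55 - 95) / 8 = -5.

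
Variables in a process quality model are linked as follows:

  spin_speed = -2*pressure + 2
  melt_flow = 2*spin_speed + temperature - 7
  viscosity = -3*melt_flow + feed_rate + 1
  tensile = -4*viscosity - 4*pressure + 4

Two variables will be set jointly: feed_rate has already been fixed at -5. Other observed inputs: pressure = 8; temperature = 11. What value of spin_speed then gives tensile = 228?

With feed_rate held at -5:
Intervening on spin_speed fixes its value directly, overriding its dependence on pressure.
Substituting into the melt_flow equation gives melt_flow = 2*spin_speed + 4.
viscosity becomes -6*spin_speed - 16.
Substituting into the tensile equation gives tensile = 24*spin_speed + 36.
Solve 24*spin_speed + 36 = 228: spin_speed = (228 - 36) / 24 = 8.

spin_speed = 8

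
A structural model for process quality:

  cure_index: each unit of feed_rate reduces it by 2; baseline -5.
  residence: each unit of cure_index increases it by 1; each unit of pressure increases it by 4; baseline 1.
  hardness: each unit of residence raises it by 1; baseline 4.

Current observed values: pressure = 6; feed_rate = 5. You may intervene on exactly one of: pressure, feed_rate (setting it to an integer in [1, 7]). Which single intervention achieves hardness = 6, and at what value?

Intervening on pressure: with other inputs at their observed values, hardness = 4*pressure - 10. Solving for 6 gives pressure = 4, within [1, 7].
Intervening on feed_rate: hardness = -2*feed_rate + 24. Reaching 6 requires feed_rate = 9, outside [1, 7].

set pressure = 4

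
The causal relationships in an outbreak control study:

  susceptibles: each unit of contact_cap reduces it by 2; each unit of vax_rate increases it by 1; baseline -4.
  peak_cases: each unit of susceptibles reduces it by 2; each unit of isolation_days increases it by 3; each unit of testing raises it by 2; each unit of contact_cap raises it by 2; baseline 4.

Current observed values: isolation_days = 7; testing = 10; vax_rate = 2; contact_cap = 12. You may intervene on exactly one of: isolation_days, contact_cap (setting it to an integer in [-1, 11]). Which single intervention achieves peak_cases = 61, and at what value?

set contact_cap = 2

Intervening on isolation_days: peak_cases = 3*isolation_days + 100. Reaching 61 requires isolation_days = -13, outside [-1, 11].
Intervening on contact_cap: with other inputs at their observed values, peak_cases = 6*contact_cap + 49. Solving for 61 gives contact_cap = 2, within [-1, 11].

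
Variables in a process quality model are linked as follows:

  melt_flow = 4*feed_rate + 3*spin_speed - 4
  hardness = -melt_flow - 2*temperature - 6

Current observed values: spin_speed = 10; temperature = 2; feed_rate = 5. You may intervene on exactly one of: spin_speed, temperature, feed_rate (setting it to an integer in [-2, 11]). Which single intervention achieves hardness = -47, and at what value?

set spin_speed = 7

Intervening on spin_speed: with other inputs at their observed values, hardness = -3*spin_speed - 26. Solving for -47 gives spin_speed = 7, within [-2, 11].
Intervening on temperature: hardness = -2*temperature - 52. Reaching -47 requires temperature = -5/2, not an integer.
Intervening on feed_rate: hardness = -4*feed_rate - 36. Reaching -47 requires feed_rate = 11/4, not an integer.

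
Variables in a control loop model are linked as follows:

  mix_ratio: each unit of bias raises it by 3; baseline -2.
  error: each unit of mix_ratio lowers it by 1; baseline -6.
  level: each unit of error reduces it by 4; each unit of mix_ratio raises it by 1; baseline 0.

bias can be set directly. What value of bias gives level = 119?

Substituting into the error equation gives error = -3*bias - 4.
Substituting into the level equation gives level = 15*bias + 14.
Solve 15*bias + 14 = 119: bias = (119 - 14) / 15 = 7.

bias = 7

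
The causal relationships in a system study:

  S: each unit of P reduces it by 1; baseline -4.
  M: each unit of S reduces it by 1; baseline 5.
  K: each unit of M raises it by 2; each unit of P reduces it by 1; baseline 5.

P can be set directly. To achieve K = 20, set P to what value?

P = -3

Substituting into the M equation gives M = P + 9.
Substituting into the K equation gives K = P + 23.
Solve P + 23 = 20: P = (20 - 23) / 1 = -3.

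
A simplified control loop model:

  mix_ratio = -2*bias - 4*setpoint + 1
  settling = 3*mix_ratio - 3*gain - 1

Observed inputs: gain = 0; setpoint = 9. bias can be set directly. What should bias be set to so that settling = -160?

bias = 9

Substituting into the mix_ratio equation gives mix_ratio = -2*bias - 35.
settling becomes -6*bias - 106.
Solve -6*bias - 106 = -160: bias = (-160 + 106) / -6 = 9.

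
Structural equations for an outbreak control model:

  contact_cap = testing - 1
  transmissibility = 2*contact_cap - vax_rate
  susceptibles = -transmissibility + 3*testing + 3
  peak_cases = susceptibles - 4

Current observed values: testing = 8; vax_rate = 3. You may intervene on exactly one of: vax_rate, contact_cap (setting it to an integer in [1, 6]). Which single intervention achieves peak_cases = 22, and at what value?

Intervening on vax_rate: peak_cases = vax_rate + 9. Reaching 22 requires vax_rate = 13, outside [1, 6].
Intervening on contact_cap: with other inputs at their observed values, peak_cases = -2*contact_cap + 26. Solving for 22 gives contact_cap = 2, within [1, 6].

set contact_cap = 2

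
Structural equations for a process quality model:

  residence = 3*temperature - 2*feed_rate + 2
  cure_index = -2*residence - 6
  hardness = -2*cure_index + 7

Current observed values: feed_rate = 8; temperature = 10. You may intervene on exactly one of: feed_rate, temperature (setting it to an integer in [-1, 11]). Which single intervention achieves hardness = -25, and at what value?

Intervening on feed_rate: hardness = -8*feed_rate + 147. Reaching -25 requires feed_rate = 43/2, not an integer.
Intervening on temperature: with other inputs at their observed values, hardness = 12*temperature - 37. Solving for -25 gives temperature = 1, within [-1, 11].

set temperature = 1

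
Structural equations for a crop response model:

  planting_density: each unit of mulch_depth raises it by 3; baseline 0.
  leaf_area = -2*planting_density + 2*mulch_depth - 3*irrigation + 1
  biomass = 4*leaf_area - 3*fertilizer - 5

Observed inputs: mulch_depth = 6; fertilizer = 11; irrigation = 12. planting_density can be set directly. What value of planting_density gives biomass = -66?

Intervening on planting_density fixes its value directly, overriding its dependence on mulch_depth.
Substituting into the leaf_area equation gives leaf_area = -2*planting_density - 23.
This gives biomass = -8*planting_density - 130.
Solve -8*planting_density - 130 = -66: planting_density = (-66 + 130) / -8 = -8.

planting_density = -8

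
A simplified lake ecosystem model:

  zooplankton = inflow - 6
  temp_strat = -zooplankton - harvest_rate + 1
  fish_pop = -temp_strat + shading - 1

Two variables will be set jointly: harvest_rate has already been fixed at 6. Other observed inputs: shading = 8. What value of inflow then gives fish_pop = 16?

inflow = 10

With harvest_rate held at 6:
Substituting into the temp_strat equation gives temp_strat = -inflow + 1.
This gives fish_pop = inflow + 6.
Solve inflow + 6 = 16: inflow = (16 - 6) / 1 = 10.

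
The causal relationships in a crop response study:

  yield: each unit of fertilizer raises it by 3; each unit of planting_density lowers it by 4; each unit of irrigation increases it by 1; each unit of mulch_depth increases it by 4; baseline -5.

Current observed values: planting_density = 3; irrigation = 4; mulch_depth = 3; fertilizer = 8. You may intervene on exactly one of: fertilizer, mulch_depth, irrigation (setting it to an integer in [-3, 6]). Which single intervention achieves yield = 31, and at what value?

set mulch_depth = 5

Intervening on fertilizer: yield = 3*fertilizer - 1. Reaching 31 requires fertilizer = 32/3, not an integer.
Intervening on mulch_depth: with other inputs at their observed values, yield = 4*mulch_depth + 11. Solving for 31 gives mulch_depth = 5, within [-3, 6].
Intervening on irrigation: yield = irrigation + 19. Reaching 31 requires irrigation = 12, outside [-3, 6].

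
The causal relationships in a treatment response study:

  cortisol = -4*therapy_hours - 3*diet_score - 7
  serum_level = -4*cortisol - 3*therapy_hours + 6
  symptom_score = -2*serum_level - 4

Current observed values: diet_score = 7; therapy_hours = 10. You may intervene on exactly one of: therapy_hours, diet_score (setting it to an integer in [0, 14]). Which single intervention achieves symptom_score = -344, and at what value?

Intervening on therapy_hours: with other inputs at their observed values, symptom_score = -26*therapy_hours - 240. Solving for -344 gives therapy_hours = 4, within [0, 14].
Intervening on diet_score: symptom_score = -24*diet_score - 332. Reaching -344 requires diet_score = 1/2, not an integer.

set therapy_hours = 4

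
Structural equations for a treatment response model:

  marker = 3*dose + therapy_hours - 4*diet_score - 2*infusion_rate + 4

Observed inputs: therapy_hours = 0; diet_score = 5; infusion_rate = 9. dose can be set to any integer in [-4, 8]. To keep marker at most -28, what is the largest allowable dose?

Substituting into the marker equation gives marker = 3*dose - 34.
Require 3*dose - 34 ≤ -28, so dose ≤ 2.
The largest integer in [-4, 8] satisfying this is 2.

dose = 2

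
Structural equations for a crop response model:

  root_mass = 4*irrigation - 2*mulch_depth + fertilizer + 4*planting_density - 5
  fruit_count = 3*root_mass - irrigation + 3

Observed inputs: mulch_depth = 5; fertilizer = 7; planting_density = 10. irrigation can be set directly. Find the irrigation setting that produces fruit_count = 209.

Substituting into the root_mass equation gives root_mass = 4*irrigation + 32.
Substituting into the fruit_count equation gives fruit_count = 11*irrigation + 99.
Solve 11*irrigation + 99 = 209: irrigation = (209 - 99) / 11 = 10.

irrigation = 10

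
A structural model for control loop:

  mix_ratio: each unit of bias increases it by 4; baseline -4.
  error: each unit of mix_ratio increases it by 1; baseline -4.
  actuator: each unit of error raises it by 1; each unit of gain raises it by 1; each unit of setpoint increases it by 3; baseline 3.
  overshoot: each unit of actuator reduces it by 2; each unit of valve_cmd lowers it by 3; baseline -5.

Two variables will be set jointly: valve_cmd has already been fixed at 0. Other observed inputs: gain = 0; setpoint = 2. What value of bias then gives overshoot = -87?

bias = 10

With valve_cmd held at 0:
Substituting into the error equation gives error = 4*bias - 8.
Substituting into the actuator equation gives actuator = 4*bias + 1.
So overshoot = -8*bias - 7.
Solve -8*bias - 7 = -87: bias = (-87 + 7) / -8 = 10.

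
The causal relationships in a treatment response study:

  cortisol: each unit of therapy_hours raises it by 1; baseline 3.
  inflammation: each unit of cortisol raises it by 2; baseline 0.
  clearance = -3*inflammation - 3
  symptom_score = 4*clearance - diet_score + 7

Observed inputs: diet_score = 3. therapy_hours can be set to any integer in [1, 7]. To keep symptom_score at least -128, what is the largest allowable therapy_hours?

Substituting into the inflammation equation gives inflammation = 2*therapy_hours + 6.
Substituting into the clearance equation gives clearance = -6*therapy_hours - 21.
So symptom_score = -24*therapy_hours - 80.
Require -24*therapy_hours - 80 ≥ -128, so therapy_hours ≤ 2.
The largest integer in [1, 7] satisfying this is 2.

therapy_hours = 2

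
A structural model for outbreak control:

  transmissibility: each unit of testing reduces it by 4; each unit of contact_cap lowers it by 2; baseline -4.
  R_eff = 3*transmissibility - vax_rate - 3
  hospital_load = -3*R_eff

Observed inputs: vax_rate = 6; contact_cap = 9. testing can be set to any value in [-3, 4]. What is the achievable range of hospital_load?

Substituting into the transmissibility equation gives transmissibility = -4*testing - 22.
So R_eff = -12*testing - 75.
Substituting into the hospital_load equation gives hospital_load = 36*testing + 225.
Linear in testing, so extremes are at the endpoints: testing = -3 gives hospital_load = 117; testing = 4 gives hospital_load = 369.

117 to 369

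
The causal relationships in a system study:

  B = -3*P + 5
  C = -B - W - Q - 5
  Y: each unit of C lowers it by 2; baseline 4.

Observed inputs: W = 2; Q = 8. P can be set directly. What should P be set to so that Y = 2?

Substituting into the C equation gives C = 3*P - 20.
Substituting into the Y equation gives Y = -6*P + 44.
Solve -6*P + 44 = 2: P = (2 - 44) / -6 = 7.

P = 7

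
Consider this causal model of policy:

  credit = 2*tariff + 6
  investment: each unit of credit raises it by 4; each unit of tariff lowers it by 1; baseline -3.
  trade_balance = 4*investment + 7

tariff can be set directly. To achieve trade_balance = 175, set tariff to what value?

tariff = 3

Substituting into the investment equation gives investment = 7*tariff + 21.
trade_balance becomes 28*tariff + 91.
Solve 28*tariff + 91 = 175: tariff = (175 - 91) / 28 = 3.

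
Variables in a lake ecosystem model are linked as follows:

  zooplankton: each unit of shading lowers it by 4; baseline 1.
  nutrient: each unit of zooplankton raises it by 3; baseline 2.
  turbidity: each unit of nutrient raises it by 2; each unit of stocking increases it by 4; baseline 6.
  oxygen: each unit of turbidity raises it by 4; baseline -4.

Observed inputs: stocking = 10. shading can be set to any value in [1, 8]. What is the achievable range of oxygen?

-548 to 124

Substituting into the nutrient equation gives nutrient = -12*shading + 5.
turbidity becomes -24*shading + 56.
This gives oxygen = -96*shading + 220.
Linear in shading, so extremes are at the endpoints: shading = 1 gives oxygen = 124; shading = 8 gives oxygen = -548.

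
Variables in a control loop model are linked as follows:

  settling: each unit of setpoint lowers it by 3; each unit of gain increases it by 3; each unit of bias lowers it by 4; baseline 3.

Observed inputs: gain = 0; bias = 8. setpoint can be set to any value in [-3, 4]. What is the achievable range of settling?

Substituting into the settling equation gives settling = -3*setpoint - 29.
Linear in setpoint, so extremes are at the endpoints: setpoint = -3 gives settling = -20; setpoint = 4 gives settling = -41.

-41 to -20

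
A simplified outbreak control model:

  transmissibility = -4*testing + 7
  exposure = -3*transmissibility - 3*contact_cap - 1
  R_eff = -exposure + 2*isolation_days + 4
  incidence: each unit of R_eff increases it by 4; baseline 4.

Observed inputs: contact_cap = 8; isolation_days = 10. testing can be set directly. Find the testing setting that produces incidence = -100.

Substituting into the exposure equation gives exposure = 12*testing - 46.
Substituting into the R_eff equation gives R_eff = -12*testing + 70.
incidence becomes -48*testing + 284.
Solve -48*testing + 284 = -100: testing = (-100 - 284) / -48 = 8.

testing = 8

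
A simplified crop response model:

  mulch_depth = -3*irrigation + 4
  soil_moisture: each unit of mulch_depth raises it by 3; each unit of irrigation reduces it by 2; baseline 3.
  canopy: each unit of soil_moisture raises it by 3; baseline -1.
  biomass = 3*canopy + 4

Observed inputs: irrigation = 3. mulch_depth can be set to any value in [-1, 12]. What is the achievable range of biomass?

Intervening on mulch_depth fixes its value directly, overriding its dependence on irrigation.
Substituting into the soil_moisture equation gives soil_moisture = 3*mulch_depth - 3.
Substituting into the canopy equation gives canopy = 9*mulch_depth - 10.
Substituting into the biomass equation gives biomass = 27*mulch_depth - 26.
Linear in mulch_depth, so extremes are at the endpoints: mulch_depth = -1 gives biomass = -53; mulch_depth = 12 gives biomass = 298.

-53 to 298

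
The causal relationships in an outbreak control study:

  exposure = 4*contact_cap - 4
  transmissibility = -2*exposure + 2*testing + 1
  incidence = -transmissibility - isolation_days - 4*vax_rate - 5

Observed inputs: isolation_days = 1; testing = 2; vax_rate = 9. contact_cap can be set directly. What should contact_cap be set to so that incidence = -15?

contact_cap = 5

Substituting into the transmissibility equation gives transmissibility = -8*contact_cap + 13.
Substituting into the incidence equation gives incidence = 8*contact_cap - 55.
Solve 8*contact_cap - 55 = -15: contact_cap = (-15 + 55) / 8 = 5.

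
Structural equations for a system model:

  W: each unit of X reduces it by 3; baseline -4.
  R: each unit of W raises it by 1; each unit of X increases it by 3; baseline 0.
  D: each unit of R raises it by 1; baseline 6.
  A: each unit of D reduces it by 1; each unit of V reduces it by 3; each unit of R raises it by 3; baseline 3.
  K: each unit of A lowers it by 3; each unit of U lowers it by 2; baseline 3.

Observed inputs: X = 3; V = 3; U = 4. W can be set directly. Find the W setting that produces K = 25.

W = -8

Intervening on W fixes its value directly, overriding its dependence on X.
Substituting into the R equation gives R = W + 9.
D becomes W + 15.
This gives A = 2*W + 6.
K becomes -6*W - 23.
Solve -6*W - 23 = 25: W = (25 + 23) / -6 = -8.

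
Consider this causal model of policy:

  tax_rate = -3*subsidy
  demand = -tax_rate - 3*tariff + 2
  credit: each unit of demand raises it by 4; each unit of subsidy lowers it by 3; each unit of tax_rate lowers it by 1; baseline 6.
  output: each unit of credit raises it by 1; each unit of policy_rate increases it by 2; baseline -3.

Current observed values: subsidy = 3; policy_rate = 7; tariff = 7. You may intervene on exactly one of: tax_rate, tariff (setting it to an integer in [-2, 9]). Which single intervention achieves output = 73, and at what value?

set tariff = -1

Intervening on tax_rate: output = -5*tax_rate - 68. Reaching 73 requires tax_rate = -141/5, not an integer.
Intervening on tariff: with other inputs at their observed values, output = -12*tariff + 61. Solving for 73 gives tariff = -1, within [-2, 9].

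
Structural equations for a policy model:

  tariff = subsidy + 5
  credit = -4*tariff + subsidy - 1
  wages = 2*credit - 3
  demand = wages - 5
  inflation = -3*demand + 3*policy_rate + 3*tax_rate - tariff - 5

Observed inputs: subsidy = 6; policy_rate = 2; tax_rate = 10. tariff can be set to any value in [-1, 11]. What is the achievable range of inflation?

Intervening on tariff fixes its value directly, overriding its dependence on subsidy.
Substituting into the credit equation gives credit = -4*tariff + 5.
This gives wages = -8*tariff + 7.
Substituting into the demand equation gives demand = -8*tariff + 2.
This gives inflation = 23*tariff + 25.
Linear in tariff, so extremes are at the endpoints: tariff = -1 gives inflation = 2; tariff = 11 gives inflation = 278.

2 to 278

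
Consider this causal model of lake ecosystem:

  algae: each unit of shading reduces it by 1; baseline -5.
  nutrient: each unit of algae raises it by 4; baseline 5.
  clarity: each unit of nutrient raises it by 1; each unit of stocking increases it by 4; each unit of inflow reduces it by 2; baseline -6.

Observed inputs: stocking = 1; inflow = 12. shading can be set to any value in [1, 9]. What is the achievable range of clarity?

-77 to -45

Substituting into the nutrient equation gives nutrient = -4*shading - 15.
Substituting into the clarity equation gives clarity = -4*shading - 41.
Linear in shading, so extremes are at the endpoints: shading = 1 gives clarity = -45; shading = 9 gives clarity = -77.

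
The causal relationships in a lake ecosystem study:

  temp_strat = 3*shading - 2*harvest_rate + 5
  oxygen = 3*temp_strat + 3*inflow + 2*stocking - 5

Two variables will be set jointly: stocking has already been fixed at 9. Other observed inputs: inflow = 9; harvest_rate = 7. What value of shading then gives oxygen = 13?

shading = 0

With stocking held at 9:
Substituting into the temp_strat equation gives temp_strat = 3*shading - 9.
Substituting into the oxygen equation gives oxygen = 9*shading + 13.
Solve 9*shading + 13 = 13: shading = (13 - 13) / 9 = 0.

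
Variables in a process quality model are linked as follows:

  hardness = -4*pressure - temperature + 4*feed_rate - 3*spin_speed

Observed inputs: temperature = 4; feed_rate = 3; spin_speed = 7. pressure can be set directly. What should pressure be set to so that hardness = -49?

pressure = 9

Substituting into the hardness equation gives hardness = -4*pressure - 13.
Solve -4*pressure - 13 = -49: pressure = (-49 + 13) / -4 = 9.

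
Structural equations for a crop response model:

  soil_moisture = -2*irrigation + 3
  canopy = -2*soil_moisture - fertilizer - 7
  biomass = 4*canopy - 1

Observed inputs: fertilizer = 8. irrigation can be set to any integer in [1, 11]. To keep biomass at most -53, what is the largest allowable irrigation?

irrigation = 2

Substituting into the canopy equation gives canopy = 4*irrigation - 21.
This gives biomass = 16*irrigation - 85.
Require 16*irrigation - 85 ≤ -53, so irrigation ≤ 2.
The largest integer in [1, 11] satisfying this is 2.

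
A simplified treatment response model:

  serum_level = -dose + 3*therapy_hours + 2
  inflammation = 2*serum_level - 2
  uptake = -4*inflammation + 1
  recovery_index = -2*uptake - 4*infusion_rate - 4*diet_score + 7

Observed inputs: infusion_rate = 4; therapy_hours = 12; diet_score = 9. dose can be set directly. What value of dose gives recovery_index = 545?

Substituting into the serum_level equation gives serum_level = -dose + 38.
This gives inflammation = -2*dose + 74.
Substituting into the uptake equation gives uptake = 8*dose - 295.
So recovery_index = -16*dose + 545.
Solve -16*dose + 545 = 545: dose = (545 - 545) / -16 = 0.

dose = 0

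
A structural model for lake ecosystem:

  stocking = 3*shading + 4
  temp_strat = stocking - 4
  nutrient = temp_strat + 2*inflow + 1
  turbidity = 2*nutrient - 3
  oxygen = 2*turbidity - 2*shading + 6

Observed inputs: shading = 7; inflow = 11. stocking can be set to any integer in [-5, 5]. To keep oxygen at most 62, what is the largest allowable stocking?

stocking = 0

Intervening on stocking fixes its value directly, overriding its dependence on shading.
Substituting into the nutrient equation gives nutrient = stocking + 19.
Substituting into the turbidity equation gives turbidity = 2*stocking + 35.
This gives oxygen = 4*stocking + 62.
Require 4*stocking + 62 ≤ 62, so stocking ≤ 0.
The largest integer in [-5, 5] satisfying this is 0.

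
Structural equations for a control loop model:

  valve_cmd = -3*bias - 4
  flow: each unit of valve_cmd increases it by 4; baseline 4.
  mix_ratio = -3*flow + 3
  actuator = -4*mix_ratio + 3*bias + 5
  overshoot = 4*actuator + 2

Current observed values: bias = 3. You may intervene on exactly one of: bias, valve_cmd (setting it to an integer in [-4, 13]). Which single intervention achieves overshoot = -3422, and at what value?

set bias = 5

Intervening on bias: with other inputs at their observed values, overshoot = -564*bias - 602. Solving for -3422 gives bias = 5, within [-4, 13].
Intervening on valve_cmd: overshoot = 192*valve_cmd + 202. Reaching -3422 requires valve_cmd = -151/8, not an integer.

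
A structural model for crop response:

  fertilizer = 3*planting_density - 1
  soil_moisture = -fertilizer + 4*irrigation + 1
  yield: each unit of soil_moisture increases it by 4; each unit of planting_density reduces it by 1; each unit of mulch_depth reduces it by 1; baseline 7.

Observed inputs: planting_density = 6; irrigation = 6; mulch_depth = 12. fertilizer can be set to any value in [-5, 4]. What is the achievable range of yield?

73 to 109

Intervening on fertilizer fixes its value directly, overriding its dependence on planting_density.
Substituting into the soil_moisture equation gives soil_moisture = -fertilizer + 25.
Substituting into the yield equation gives yield = -4*fertilizer + 89.
Linear in fertilizer, so extremes are at the endpoints: fertilizer = -5 gives yield = 109; fertilizer = 4 gives yield = 73.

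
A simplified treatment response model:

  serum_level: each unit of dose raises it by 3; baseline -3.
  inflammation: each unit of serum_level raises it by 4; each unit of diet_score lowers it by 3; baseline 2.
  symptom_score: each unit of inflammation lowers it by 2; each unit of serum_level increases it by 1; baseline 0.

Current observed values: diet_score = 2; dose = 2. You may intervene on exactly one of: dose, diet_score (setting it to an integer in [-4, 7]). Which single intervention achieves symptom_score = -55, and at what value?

set dose = 4

Intervening on dose: with other inputs at their observed values, symptom_score = -21*dose + 29. Solving for -55 gives dose = 4, within [-4, 7].
Intervening on diet_score: symptom_score = 6*diet_score - 25. Reaching -55 requires diet_score = -5, outside [-4, 7].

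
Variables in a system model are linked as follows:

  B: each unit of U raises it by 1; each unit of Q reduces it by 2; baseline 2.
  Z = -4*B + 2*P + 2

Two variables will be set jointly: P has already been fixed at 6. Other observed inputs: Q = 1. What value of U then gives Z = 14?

With P held at 6:
Substituting into the B equation gives B = U.
So Z = -4*U + 14.
Solve -4*U + 14 = 14: U = (14 - 14) / -4 = 0.

U = 0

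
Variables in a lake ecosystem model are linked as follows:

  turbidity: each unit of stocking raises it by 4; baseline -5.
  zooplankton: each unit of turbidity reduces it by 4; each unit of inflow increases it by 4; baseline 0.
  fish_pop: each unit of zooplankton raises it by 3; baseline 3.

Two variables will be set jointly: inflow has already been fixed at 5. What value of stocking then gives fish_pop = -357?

stocking = 10

With inflow held at 5:
Substituting into the zooplankton equation gives zooplankton = -16*stocking + 40.
So fish_pop = -48*stocking + 123.
Solve -48*stocking + 123 = -357: stocking = (-357 - 123) / -48 = 10.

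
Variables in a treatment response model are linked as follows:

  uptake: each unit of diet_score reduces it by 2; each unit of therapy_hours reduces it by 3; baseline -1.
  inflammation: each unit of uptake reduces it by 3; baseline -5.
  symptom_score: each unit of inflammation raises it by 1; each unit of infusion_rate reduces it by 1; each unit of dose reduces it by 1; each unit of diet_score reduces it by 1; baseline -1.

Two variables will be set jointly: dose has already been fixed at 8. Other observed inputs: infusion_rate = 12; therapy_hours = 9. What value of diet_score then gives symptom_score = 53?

diet_score = -1

With dose held at 8:
Substituting into the uptake equation gives uptake = -2*diet_score - 28.
So inflammation = 6*diet_score + 79.
Substituting into the symptom_score equation gives symptom_score = 5*diet_score + 58.
Solve 5*diet_score + 58 = 53: diet_score = (53 - 58) / 5 = -1.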